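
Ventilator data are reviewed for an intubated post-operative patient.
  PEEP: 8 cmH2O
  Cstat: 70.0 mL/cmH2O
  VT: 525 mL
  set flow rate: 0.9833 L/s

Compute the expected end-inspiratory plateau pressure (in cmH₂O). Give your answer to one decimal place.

Pplat = PEEP + Vt / Cstat = 8 + 525 / 70.0 = 8 + 7.5 = 15.5 cmH2O.

15.5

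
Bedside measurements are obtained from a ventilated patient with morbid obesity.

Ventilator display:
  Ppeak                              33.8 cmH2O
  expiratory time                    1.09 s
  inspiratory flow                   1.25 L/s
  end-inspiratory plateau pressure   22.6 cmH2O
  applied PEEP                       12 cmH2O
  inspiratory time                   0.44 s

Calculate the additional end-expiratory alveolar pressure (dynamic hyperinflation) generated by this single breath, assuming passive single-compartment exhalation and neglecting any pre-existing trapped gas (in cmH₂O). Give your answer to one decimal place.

1.0

Vt = flow × Ti = 1.25 L/s × 0.44 s × 1000 mL/L = 550.0 mL.
R = (PIP − Pplat)/V̇ = (33.8 − 22.6) / 1.25 = 11.2/1.25 = 8.96 cmH2O·s/L.
C = Vt/(Pplat − PEEP) = 550.0 / (22.6 − 12) = 550.0/10.6 = 51.887 mL/cmH2O.
τ = R × C = 8.96 × 0.05189 L/cmH2O = 0.4649 s.
Fraction remaining = e^(−Te/τ) = e^(−1.09/0.4649) = 0.09589; trapped volume = 550.0 × 0.09589 = 52.74 mL.
Additional alveolar pressure from trapping ≈ V_trapped / C = 52.74 / 51.887 = 1.016 cmH2O.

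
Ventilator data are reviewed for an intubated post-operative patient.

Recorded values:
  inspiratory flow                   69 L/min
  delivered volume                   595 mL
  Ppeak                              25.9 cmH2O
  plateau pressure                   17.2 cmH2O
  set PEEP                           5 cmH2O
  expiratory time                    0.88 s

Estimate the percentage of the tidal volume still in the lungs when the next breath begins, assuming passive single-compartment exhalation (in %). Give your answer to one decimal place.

Flow: 69 L/min ÷ 60 = 1.15 L/s.
R = (PIP − Pplat)/V̇ = (25.9 − 17.2) / 1.15 = 8.7/1.15 = 7.565 cmH2O·s/L.
C = Vt/(Pplat − PEEP) = 595.0 / (17.2 − 5) = 595.0/12.2 = 48.77 mL/cmH2O.
τ = R × C = 7.565 × 0.04877 L/cmH2O = 0.3689 s.
Fraction remaining at end-expiration = e^(−Te/τ) = e^(−0.88/0.3689) = 0.09205 → 9.205%.

9.2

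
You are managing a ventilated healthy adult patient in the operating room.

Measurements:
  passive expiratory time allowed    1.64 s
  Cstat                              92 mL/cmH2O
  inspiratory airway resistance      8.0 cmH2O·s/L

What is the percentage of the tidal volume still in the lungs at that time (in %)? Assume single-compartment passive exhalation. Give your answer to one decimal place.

10.8

τ = R × C = 8.0 × 92 mL/cmH2O = 8.0 × 0.092 L/cmH2O = 0.736 s.
Passive exhalation: V(t)/V₀ = e^(−t/τ) = e^(−1.64/0.736) = 0.1077.
Fraction remaining = 0.1077 → 10.77%.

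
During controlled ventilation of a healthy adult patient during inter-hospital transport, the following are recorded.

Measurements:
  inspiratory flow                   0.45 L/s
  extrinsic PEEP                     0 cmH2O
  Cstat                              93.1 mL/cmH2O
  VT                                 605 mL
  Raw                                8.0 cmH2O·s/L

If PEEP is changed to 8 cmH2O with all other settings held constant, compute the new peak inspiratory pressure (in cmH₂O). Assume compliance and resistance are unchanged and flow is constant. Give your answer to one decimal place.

18.1

PIP = Vt/C + R·V̇ + PEEP (constant-flow equation of motion).
Only the baseline term changes: ΔPIP = ΔPEEP = 8 − 0 = 8.0 cmH2O.
Original PIP = 605/93.1 + 8.0×0.45 + 0 = 10.098 cmH2O; new PIP = 10.098 + (8.0) = 18.098 cmH2O.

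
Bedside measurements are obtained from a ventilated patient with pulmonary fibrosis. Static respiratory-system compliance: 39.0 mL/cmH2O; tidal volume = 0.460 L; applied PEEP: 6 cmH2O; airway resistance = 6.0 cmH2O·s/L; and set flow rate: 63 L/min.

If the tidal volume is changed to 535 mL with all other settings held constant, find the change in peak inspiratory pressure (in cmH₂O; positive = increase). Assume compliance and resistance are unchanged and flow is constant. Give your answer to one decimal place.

1.9

PIP = Vt/C + R·V̇ + PEEP (constant-flow equation of motion).
Only the elastic term changes: ΔPIP = ΔVt / C = (535 − 460) / 39.0 = 1.923 cmH2O.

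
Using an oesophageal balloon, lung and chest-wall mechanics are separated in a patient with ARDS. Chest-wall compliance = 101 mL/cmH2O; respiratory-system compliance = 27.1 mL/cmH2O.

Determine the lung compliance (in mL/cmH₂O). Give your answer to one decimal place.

37.0

1/CL = 1/Crs − 1/Ccw.
1/CL = 1/27.1 − 1/101 = 0.027.
CL = 37.037 mL/cmH2O.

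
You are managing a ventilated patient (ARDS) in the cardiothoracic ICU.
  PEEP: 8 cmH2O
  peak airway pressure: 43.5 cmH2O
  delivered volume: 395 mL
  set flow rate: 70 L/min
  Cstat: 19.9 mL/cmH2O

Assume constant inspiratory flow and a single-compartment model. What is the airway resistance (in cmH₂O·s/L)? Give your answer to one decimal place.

13.4

Flow: 70 L/min ÷ 60 = 1.1667 L/s.
Equation of motion (constant flow): PIP = Vt/C + R·V̇ + PEEP.
R·V̇ = PIP − Vt/C − PEEP = 43.5 − 395/19.9 − 8 = 43.5 − 19.849 − 8 = 15.651 cmH2O.
R = 15.651 / 1.1667 = 13.415 cmH2O·s/L.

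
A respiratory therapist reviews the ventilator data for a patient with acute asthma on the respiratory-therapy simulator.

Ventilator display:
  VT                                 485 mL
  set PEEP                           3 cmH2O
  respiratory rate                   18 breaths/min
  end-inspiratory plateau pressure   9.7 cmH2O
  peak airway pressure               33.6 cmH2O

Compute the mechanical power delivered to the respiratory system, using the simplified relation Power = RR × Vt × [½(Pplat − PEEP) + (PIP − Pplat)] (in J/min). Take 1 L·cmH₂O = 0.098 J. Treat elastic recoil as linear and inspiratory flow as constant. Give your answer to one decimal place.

23.3

Per-breath work = Vt × [½(Pplat−PEEP) + (PIP−Pplat)] = 0.485 × [0.5×6.7 + 23.9] = 0.485 × 27.25 = 13.216 L·cmH2O.
Power = 18 × 13.216 = 237.89 L·cmH2O/min.
× 0.098 J/(L·cmH2O) → 23.313 J/min.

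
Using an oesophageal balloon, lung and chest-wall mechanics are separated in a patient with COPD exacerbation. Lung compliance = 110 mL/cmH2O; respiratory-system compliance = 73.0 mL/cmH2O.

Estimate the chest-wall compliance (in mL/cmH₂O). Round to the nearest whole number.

1/Ccw = 1/Crs − 1/CL.
1/Ccw = 1/73.0 − 1/110 = 0.004608.
Ccw = 217.01 mL/cmH2O.

217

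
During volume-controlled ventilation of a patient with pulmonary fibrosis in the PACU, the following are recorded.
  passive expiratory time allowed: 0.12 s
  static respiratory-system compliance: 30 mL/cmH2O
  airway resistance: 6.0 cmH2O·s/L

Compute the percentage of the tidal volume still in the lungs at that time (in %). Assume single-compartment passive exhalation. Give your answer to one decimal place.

τ = R × C = 6.0 × 30 mL/cmH2O = 6.0 × 0.030 L/cmH2O = 0.18 s.
Passive exhalation: V(t)/V₀ = e^(−t/τ) = e^(−0.12/0.18) = 0.5134.
Fraction remaining = 0.5134 → 51.34%.

51.3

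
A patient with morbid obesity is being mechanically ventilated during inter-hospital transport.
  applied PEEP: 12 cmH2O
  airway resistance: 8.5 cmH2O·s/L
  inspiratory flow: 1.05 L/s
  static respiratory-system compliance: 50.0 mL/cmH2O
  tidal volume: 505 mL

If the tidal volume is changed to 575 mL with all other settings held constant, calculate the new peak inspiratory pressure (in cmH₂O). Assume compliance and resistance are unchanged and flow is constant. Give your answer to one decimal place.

32.4

PIP = Vt/C + R·V̇ + PEEP (constant-flow equation of motion).
Only the elastic term changes: ΔPIP = ΔVt / C = (575 − 505) / 50.0 = 1.4 cmH2O.
Original PIP = 505/50.0 + 8.5×1.05 + 12 = 31.025 cmH2O; new PIP = 31.025 + (1.4) = 32.425 cmH2O.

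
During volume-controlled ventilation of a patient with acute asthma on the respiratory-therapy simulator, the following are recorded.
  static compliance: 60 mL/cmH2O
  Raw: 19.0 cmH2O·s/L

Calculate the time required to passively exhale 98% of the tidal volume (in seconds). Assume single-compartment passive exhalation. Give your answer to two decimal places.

4.46

τ = R × C = 19.0 × 60 mL/cmH2O = 19.0 × 0.060 L/cmH2O = 1.14 s.
Exhaled fraction f = 1 − e^(−t/τ) → t = −τ·ln(1 − f) = −1.14·ln(0.02) = 4.46 s.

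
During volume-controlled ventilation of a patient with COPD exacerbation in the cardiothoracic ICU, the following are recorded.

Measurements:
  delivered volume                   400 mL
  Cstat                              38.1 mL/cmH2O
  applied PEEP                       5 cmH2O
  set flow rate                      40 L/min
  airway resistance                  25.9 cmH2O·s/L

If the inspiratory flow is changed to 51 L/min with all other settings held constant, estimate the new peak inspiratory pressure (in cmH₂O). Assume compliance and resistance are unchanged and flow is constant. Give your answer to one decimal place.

Flow: 40 L/min ÷ 60 = 0.6667 L/s.
New flow: 51 L/min ÷ 60 = 0.85 L/s.
PIP = Vt/C + R·V̇ + PEEP (constant-flow equation of motion).
Only the resistive term changes: ΔPIP = R × ΔV̇ = 25.9 × (0.85 − 0.6667) = 25.9 × 0.1833 = 4.747 cmH2O.
Original PIP = 400/38.1 + 25.9×0.6667 + 5 = 32.766 cmH2O; new PIP = 32.766 + (4.747) = 37.513 cmH2O.

37.5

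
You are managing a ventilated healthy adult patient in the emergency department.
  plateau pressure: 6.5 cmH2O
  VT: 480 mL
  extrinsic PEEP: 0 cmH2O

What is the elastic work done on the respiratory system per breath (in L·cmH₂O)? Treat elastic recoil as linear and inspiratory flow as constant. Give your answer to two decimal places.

Elastic work ≈ ½ × (Pplat − PEEP) × Vt = 0.5 × (6.5 − 0) × 0.480 L = 0.5 × 6.5 × 0.480 = 1.56 L·cmH2O.

1.56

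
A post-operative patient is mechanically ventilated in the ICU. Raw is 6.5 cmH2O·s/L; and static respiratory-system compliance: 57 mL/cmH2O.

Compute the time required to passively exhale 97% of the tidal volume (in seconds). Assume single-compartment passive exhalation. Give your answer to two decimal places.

1.30

τ = R × C = 6.5 × 57 mL/cmH2O = 6.5 × 0.057 L/cmH2O = 0.3705 s.
Exhaled fraction f = 1 − e^(−t/τ) → t = −τ·ln(1 − f) = −0.3705·ln(0.03) = 1.299 s.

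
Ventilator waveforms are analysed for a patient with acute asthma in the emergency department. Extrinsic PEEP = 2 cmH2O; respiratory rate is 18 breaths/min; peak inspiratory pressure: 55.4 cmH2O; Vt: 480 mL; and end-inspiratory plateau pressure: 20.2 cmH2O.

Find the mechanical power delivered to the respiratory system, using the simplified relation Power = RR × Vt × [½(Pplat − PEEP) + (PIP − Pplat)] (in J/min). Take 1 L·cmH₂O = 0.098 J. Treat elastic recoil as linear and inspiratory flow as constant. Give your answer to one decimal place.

Per-breath work = Vt × [½(Pplat−PEEP) + (PIP−Pplat)] = 0.480 × [0.5×18.2 + 35.2] = 0.480 × 44.3 = 21.264 L·cmH2O.
Power = 18 × 21.264 = 382.75 L·cmH2O/min.
× 0.098 J/(L·cmH2O) → 37.51 J/min.

37.5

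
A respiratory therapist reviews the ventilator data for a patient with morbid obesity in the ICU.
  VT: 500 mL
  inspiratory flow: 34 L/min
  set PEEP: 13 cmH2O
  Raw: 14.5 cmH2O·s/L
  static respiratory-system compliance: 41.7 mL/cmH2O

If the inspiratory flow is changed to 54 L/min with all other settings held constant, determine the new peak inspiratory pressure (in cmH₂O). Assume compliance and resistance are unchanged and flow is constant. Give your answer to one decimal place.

38.0

Flow: 34 L/min ÷ 60 = 0.5667 L/s.
New flow: 54 L/min ÷ 60 = 0.9 L/s.
PIP = Vt/C + R·V̇ + PEEP (constant-flow equation of motion).
Only the resistive term changes: ΔPIP = R × ΔV̇ = 14.5 × (0.9 − 0.5667) = 14.5 × 0.3333 = 4.833 cmH2O.
Original PIP = 500/41.7 + 14.5×0.5667 + 13 = 33.208 cmH2O; new PIP = 33.208 + (4.833) = 38.041 cmH2O.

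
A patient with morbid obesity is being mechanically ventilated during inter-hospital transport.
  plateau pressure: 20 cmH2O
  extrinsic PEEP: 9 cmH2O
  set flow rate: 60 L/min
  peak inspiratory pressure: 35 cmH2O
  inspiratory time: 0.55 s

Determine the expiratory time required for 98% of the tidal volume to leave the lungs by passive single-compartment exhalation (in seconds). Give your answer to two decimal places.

Flow: 60 L/min ÷ 60 = 1 L/s.
Vt = flow × Ti = 1 L/s × 0.55 s × 1000 mL/L = 550.0 mL.
R = (PIP − Pplat)/V̇ = (35 − 20) / 1 = 15.0/1 = 15.0 cmH2O·s/L.
C = Vt/(Pplat − PEEP) = 550.0 / (20 − 9) = 550.0/11.0 = 50.0 mL/cmH2O.
τ = R × C = 15.0 × 0.05 L/cmH2O = 0.75 s.
t = −τ·ln(1 − 0.98) = −0.75·ln(0.02) = 2.934 s.

2.93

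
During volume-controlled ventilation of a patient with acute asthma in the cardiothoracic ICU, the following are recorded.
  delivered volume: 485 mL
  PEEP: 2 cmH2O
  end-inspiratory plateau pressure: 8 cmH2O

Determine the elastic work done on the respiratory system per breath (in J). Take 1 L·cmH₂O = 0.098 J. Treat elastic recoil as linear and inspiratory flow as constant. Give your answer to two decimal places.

0.14

Elastic work ≈ ½ × (Pplat − PEEP) × Vt = 0.5 × (8 − 2) × 0.485 L = 0.5 × 6.0 × 0.485 = 1.455 L·cmH2O.
× 0.098 J/(L·cmH2O) → 0.1426 J.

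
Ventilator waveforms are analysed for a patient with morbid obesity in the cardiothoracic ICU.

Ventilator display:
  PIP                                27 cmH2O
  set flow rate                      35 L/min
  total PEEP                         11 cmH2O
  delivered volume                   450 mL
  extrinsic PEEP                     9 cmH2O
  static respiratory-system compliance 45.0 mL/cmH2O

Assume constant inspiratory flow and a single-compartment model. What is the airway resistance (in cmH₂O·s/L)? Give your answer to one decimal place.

Flow: 35 L/min ÷ 60 = 0.5833 L/s.
Total PEEP = 11 cmH2O (set 9 + intrinsic 2); this is the baseline alveolar pressure.
Equation of motion (constant flow): PIP = Vt/C + R·V̇ + PEEP.
R·V̇ = PIP − Vt/C − PEEP = 27 − 450/45.0 − 11 = 27 − 10.0 − 11 = 6.0 cmH2O.
R = 6.0 / 0.5833 = 10.286 cmH2O·s/L.

10.3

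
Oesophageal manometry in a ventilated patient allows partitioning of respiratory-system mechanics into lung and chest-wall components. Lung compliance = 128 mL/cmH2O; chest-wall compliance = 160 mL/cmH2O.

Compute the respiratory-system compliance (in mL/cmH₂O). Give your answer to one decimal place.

Lung and chest wall are elastances in series: 1/Crs = 1/CL + 1/Ccw.
1/Crs = 1/128 + 1/160 = 0.01406.
Crs = 71.124 mL/cmH2O.

71.1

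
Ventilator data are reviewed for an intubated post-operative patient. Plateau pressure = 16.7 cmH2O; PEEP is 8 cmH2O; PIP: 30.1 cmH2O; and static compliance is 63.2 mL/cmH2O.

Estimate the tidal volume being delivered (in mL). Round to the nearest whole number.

550

Vt = Cstat × (Pplat − PEEP) = 63.2 × (16.7 − 8) = 63.2 × 8.7 = 549.84 mL.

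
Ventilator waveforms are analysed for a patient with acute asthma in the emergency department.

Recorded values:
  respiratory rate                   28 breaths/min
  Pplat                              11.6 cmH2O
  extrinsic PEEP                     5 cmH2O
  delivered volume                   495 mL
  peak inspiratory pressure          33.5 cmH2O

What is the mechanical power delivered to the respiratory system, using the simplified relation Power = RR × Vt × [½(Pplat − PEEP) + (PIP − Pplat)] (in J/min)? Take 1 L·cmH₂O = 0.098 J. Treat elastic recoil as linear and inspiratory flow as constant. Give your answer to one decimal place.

34.2

Per-breath work = Vt × [½(Pplat−PEEP) + (PIP−Pplat)] = 0.495 × [0.5×6.6 + 21.9] = 0.495 × 25.2 = 12.474 L·cmH2O.
Power = 28 × 12.474 = 349.27 L·cmH2O/min.
× 0.098 J/(L·cmH2O) → 34.228 J/min.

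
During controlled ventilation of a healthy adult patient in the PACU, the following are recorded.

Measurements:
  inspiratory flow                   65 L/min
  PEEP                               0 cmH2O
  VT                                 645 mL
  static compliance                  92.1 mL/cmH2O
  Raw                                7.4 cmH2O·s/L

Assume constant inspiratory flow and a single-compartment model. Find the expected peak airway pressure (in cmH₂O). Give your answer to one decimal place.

15.0

Flow: 65 L/min ÷ 60 = 1.0833 L/s.
Equation of motion (constant flow): PIP = Vt/C + R·V̇ + PEEP.
PIP = 645/92.1 + 7.4×1.0833 + 0 = 7.003 + 8.016 + 0 = 15.019 cmH2O.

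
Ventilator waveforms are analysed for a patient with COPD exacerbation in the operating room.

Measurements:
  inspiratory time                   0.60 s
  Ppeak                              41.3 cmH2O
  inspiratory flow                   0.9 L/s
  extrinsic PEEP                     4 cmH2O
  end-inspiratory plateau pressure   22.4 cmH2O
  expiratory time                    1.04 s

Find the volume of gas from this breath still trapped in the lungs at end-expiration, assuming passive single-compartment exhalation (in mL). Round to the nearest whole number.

Vt = flow × Ti = 0.9 L/s × 0.60 s × 1000 mL/L = 540.0 mL.
R = (PIP − Pplat)/V̇ = (41.3 − 22.4) / 0.9 = 18.9/0.9 = 21.0 cmH2O·s/L.
C = Vt/(Pplat − PEEP) = 540.0 / (22.4 − 4) = 540.0/18.4 = 29.348 mL/cmH2O.
τ = R × C = 21.0 × 0.02935 L/cmH2O = 0.6164 s.
Fraction remaining = e^(−Te/τ) = e^(−1.04/0.6164) = 0.185.
Trapped volume = 540.0 × 0.185 = 99.9 mL.

100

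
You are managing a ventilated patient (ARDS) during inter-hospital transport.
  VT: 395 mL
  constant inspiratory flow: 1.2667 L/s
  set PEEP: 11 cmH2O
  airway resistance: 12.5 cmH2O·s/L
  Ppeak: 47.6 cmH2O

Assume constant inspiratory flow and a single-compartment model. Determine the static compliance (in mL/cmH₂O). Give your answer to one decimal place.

19.0

Equation of motion (constant flow): PIP = Vt/C + R·V̇ + PEEP.
Vt/C = PIP − R·V̇ − PEEP = 47.6 − 12.5×1.2667 − 11 = 47.6 − 15.834 − 11 = 20.766 cmH2O.
C = Vt / 20.766 = 395 / 20.766 = 19.021 mL/cmH2O.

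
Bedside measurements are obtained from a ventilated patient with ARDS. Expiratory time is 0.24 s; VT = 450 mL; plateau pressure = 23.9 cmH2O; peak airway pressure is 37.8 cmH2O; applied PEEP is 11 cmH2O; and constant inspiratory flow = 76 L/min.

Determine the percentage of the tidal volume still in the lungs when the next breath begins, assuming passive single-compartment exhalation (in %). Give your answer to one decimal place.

Flow: 76 L/min ÷ 60 = 1.2667 L/s.
R = (PIP − Pplat)/V̇ = (37.8 − 23.9) / 1.2667 = 13.9/1.2667 = 10.973 cmH2O·s/L.
C = Vt/(Pplat − PEEP) = 450.0 / (23.9 − 11) = 450.0/12.9 = 34.884 mL/cmH2O.
τ = R × C = 10.973 × 0.03488 L/cmH2O = 0.3827 s.
Fraction remaining at end-expiration = e^(−Te/τ) = e^(−0.24/0.3827) = 0.5341 → 53.41%.

53.4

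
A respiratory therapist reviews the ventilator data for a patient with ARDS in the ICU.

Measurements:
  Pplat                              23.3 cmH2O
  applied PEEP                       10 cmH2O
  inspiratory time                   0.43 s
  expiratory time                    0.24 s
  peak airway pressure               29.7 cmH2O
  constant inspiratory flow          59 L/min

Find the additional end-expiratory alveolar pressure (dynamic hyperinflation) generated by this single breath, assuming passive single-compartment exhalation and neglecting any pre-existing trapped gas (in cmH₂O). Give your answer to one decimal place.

Flow: 59 L/min ÷ 60 = 0.9833 L/s.
Vt = flow × Ti = 0.9833 L/s × 0.43 s × 1000 mL/L = 422.82 mL.
R = (PIP − Pplat)/V̇ = (29.7 − 23.3) / 0.9833 = 6.4/0.9833 = 6.509 cmH2O·s/L.
C = Vt/(Pplat − PEEP) = 422.82 / (23.3 − 10) = 422.82/13.3 = 31.791 mL/cmH2O.
τ = R × C = 6.509 × 0.03179 L/cmH2O = 0.2069 s.
Fraction remaining = e^(−Te/τ) = e^(−0.24/0.2069) = 0.3135; trapped volume = 422.82 × 0.3135 = 132.55 mL.
Additional alveolar pressure from trapping ≈ V_trapped / C = 132.55 / 31.791 = 4.169 cmH2O.

4.2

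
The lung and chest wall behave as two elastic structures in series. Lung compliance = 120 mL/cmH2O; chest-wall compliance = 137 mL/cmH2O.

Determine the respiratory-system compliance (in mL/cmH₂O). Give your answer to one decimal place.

64.0

Lung and chest wall are elastances in series: 1/Crs = 1/CL + 1/Ccw.
1/Crs = 1/120 + 1/137 = 0.01563.
Crs = 63.98 mL/cmH2O.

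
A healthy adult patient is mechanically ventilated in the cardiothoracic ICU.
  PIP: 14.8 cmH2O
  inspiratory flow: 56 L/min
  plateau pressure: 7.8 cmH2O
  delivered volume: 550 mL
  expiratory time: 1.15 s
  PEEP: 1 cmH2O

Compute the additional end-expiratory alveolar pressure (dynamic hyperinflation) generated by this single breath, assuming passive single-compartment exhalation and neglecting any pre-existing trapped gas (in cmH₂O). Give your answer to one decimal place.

1.0

Flow: 56 L/min ÷ 60 = 0.9333 L/s.
R = (PIP − Pplat)/V̇ = (14.8 − 7.8) / 0.9333 = 7.0/0.9333 = 7.5 cmH2O·s/L.
C = Vt/(Pplat − PEEP) = 550.0 / (7.8 − 1) = 550.0/6.8 = 80.882 mL/cmH2O.
τ = R × C = 7.5 × 0.08088 L/cmH2O = 0.6066 s.
Fraction remaining = e^(−Te/τ) = e^(−1.15/0.6066) = 0.1502; trapped volume = 550.0 × 0.1502 = 82.61 mL.
Additional alveolar pressure from trapping ≈ V_trapped / C = 82.61 / 80.882 = 1.021 cmH2O.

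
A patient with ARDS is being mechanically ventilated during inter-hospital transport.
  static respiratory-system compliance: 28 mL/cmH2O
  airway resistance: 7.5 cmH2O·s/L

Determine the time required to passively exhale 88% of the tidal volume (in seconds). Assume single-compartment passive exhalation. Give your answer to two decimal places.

τ = R × C = 7.5 × 28 mL/cmH2O = 7.5 × 0.028 L/cmH2O = 0.21 s.
Exhaled fraction f = 1 − e^(−t/τ) → t = −τ·ln(1 − f) = −0.21·ln(0.12) = 0.4453 s.

0.45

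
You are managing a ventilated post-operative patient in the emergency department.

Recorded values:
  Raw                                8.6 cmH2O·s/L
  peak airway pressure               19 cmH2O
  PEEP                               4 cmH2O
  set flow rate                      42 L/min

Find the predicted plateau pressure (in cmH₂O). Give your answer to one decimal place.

Flow: 42 L/min ÷ 60 = 0.7 L/s.
Pplat = PIP − Raw × flow = 19 − 8.6 × 0.7 = 19 − 6.02 = 12.98 cmH2O.

13.0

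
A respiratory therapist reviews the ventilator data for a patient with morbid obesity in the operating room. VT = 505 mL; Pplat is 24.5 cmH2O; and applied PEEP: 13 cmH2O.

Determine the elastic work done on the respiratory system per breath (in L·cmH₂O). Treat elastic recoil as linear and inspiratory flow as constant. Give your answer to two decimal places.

Elastic work ≈ ½ × (Pplat − PEEP) × Vt = 0.5 × (24.5 − 13) × 0.505 L = 0.5 × 11.5 × 0.505 = 2.904 L·cmH2O.

2.90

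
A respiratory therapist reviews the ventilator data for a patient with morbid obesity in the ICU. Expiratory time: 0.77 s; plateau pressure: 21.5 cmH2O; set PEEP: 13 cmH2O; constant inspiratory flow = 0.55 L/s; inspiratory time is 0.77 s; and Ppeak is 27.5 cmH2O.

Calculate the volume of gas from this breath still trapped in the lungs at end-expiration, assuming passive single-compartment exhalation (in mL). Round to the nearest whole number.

Vt = flow × Ti = 0.55 L/s × 0.77 s × 1000 mL/L = 423.5 mL.
R = (PIP − Pplat)/V̇ = (27.5 − 21.5) / 0.55 = 6.0/0.55 = 10.909 cmH2O·s/L.
C = Vt/(Pplat − PEEP) = 423.5 / (21.5 − 13) = 423.5/8.5 = 49.824 mL/cmH2O.
τ = R × C = 10.909 × 0.04982 L/cmH2O = 0.5435 s.
Fraction remaining = e^(−Te/τ) = e^(−0.77/0.5435) = 0.2425.
Trapped volume = 423.5 × 0.2425 = 102.7 mL.

103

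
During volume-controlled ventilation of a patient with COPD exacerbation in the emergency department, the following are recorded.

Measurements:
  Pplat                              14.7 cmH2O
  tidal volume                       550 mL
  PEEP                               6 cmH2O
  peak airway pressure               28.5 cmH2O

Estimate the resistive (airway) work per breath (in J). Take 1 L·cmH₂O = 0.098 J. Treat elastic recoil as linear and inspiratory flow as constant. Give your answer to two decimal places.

0.74

With constant inspiratory flow the resistive pressure is constant at PIP − Pplat = 28.5 − 14.7 = 13.8 cmH2O, so resistive work = 13.8 × 0.550 = 7.59 L·cmH2O.
× 0.098 J/(L·cmH2O) → 0.7438 J.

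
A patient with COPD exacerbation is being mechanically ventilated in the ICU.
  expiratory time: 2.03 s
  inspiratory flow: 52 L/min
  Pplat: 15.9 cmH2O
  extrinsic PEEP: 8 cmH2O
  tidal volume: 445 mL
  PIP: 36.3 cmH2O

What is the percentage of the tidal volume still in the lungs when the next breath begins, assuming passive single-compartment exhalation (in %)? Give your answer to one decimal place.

21.6

Flow: 52 L/min ÷ 60 = 0.8667 L/s.
R = (PIP − Pplat)/V̇ = (36.3 − 15.9) / 0.8667 = 20.4/0.8667 = 23.538 cmH2O·s/L.
C = Vt/(Pplat − PEEP) = 445.0 / (15.9 − 8) = 445.0/7.9 = 56.329 mL/cmH2O.
τ = R × C = 23.538 × 0.05633 L/cmH2O = 1.326 s.
Fraction remaining at end-expiration = e^(−Te/τ) = e^(−2.03/1.326) = 0.2163 → 21.63%.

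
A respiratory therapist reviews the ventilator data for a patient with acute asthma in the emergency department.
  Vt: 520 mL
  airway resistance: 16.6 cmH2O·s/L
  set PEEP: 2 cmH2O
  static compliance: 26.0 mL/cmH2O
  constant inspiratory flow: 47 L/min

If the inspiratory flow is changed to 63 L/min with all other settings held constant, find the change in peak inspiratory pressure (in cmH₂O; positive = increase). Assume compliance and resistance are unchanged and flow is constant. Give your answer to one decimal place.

4.4

Flow: 47 L/min ÷ 60 = 0.7833 L/s.
New flow: 63 L/min ÷ 60 = 1.05 L/s.
PIP = Vt/C + R·V̇ + PEEP (constant-flow equation of motion).
Only the resistive term changes: ΔPIP = R × ΔV̇ = 16.6 × (1.05 − 0.7833) = 16.6 × 0.2667 = 4.427 cmH2O.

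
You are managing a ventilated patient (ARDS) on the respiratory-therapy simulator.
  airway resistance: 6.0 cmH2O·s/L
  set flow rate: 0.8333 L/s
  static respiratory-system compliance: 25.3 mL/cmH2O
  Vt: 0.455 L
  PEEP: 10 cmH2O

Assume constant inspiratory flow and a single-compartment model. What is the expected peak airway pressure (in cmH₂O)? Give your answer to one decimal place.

33.0

Equation of motion (constant flow): PIP = Vt/C + R·V̇ + PEEP.
PIP = 455/25.3 + 6.0×0.8333 + 10 = 17.984 + 5.0 + 10 = 32.984 cmH2O.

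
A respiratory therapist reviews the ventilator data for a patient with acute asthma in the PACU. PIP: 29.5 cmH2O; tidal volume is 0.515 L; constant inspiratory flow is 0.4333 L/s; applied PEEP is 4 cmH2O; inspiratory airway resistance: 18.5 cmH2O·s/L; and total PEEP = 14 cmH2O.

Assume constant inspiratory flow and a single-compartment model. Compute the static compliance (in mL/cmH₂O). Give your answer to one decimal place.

Total PEEP = 14 cmH2O (set 4 + intrinsic 10); this is the baseline alveolar pressure.
Equation of motion (constant flow): PIP = Vt/C + R·V̇ + PEEP.
Vt/C = PIP − R·V̇ − PEEP = 29.5 − 18.5×0.4333 − 14 = 29.5 − 8.016 − 14 = 7.484 cmH2O.
C = Vt / 7.484 = 515 / 7.484 = 68.813 mL/cmH2O.

68.8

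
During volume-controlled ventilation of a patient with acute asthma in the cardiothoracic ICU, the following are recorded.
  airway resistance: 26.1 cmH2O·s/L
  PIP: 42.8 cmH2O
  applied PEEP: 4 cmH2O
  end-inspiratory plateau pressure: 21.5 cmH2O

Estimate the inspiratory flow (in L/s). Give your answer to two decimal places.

0.82

flow = (PIP − Pplat) / Raw = 21.3 / 26.1 = 0.8161 L/s.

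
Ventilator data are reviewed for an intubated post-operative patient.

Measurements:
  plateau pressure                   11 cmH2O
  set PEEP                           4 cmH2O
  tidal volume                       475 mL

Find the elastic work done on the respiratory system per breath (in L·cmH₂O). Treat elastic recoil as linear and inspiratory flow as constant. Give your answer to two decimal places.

1.66

Elastic work ≈ ½ × (Pplat − PEEP) × Vt = 0.5 × (11 − 4) × 0.475 L = 0.5 × 7.0 × 0.475 = 1.663 L·cmH2O.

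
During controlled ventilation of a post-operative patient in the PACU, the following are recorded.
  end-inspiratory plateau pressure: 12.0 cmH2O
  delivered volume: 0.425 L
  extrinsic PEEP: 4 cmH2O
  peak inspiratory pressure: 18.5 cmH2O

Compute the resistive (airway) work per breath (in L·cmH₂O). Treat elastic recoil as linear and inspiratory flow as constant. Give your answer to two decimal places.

With constant inspiratory flow the resistive pressure is constant at PIP − Pplat = 18.5 − 12.0 = 6.5 cmH2O, so resistive work = 6.5 × 0.425 = 2.763 L·cmH2O.

2.76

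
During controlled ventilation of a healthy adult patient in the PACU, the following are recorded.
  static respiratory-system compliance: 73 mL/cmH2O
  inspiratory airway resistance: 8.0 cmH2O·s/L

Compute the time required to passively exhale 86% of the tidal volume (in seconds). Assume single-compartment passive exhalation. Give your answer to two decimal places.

1.15

τ = R × C = 8.0 × 73 mL/cmH2O = 8.0 × 0.073 L/cmH2O = 0.584 s.
Exhaled fraction f = 1 − e^(−t/τ) → t = −τ·ln(1 − f) = −0.584·ln(0.14) = 1.148 s.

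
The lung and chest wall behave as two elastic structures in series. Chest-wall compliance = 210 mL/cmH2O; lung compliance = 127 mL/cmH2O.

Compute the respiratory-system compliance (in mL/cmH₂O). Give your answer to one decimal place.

79.1

Lung and chest wall are elastances in series: 1/Crs = 1/CL + 1/Ccw.
1/Crs = 1/127 + 1/210 = 0.01264.
Crs = 79.114 mL/cmH2O.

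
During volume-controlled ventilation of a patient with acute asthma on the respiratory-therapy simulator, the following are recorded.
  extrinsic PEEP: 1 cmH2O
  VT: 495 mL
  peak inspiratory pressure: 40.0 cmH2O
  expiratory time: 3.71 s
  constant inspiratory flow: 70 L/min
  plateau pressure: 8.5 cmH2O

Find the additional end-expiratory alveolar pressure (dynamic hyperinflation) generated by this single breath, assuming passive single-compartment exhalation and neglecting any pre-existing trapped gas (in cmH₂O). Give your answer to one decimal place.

0.9

Flow: 70 L/min ÷ 60 = 1.1667 L/s.
R = (PIP − Pplat)/V̇ = (40.0 − 8.5) / 1.1667 = 31.5/1.1667 = 26.999 cmH2O·s/L.
C = Vt/(Pplat − PEEP) = 495.0 / (8.5 − 1) = 495.0/7.5 = 66.0 mL/cmH2O.
τ = R × C = 26.999 × 0.066 L/cmH2O = 1.782 s.
Fraction remaining = e^(−Te/τ) = e^(−3.71/1.782) = 0.1247; trapped volume = 495.0 × 0.1247 = 61.727 mL.
Additional alveolar pressure from trapping ≈ V_trapped / C = 61.727 / 66.0 = 0.9353 cmH2O.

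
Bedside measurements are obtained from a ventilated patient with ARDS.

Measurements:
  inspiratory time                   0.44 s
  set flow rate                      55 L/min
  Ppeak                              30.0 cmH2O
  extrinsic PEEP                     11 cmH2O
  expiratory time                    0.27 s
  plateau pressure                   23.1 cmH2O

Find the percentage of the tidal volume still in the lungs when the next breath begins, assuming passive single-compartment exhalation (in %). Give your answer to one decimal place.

34.1

Flow: 55 L/min ÷ 60 = 0.9167 L/s.
Vt = flow × Ti = 0.9167 L/s × 0.44 s × 1000 mL/L = 403.35 mL.
R = (PIP − Pplat)/V̇ = (30.0 − 23.1) / 0.9167 = 6.9/0.9167 = 7.527 cmH2O·s/L.
C = Vt/(Pplat − PEEP) = 403.35 / (23.1 − 11) = 403.35/12.1 = 33.335 mL/cmH2O.
τ = R × C = 7.527 × 0.03334 L/cmH2O = 0.251 s.
Fraction remaining at end-expiration = e^(−Te/τ) = e^(−0.27/0.251) = 0.3411 → 34.11%.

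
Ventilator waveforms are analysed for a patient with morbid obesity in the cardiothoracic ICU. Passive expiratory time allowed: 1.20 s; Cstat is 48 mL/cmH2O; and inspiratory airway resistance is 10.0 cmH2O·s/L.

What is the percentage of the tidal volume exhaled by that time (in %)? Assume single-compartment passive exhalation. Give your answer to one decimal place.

τ = R × C = 10.0 × 48 mL/cmH2O = 10.0 × 0.048 L/cmH2O = 0.48 s.
Passive exhalation: V(t)/V₀ = e^(−t/τ) = e^(−1.20/0.48) = 0.08208.
Fraction exhaled = 1 − 0.08208 = 0.9179 → 91.79%.

91.8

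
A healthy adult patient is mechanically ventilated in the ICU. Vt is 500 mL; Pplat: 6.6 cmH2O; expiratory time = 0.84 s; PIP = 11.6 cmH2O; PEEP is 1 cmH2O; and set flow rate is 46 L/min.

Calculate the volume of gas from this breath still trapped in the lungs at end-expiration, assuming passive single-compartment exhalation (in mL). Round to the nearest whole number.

118

Flow: 46 L/min ÷ 60 = 0.7667 L/s.
R = (PIP − Pplat)/V̇ = (11.6 − 6.6) / 0.7667 = 5.0/0.7667 = 6.521 cmH2O·s/L.
C = Vt/(Pplat − PEEP) = 500.0 / (6.6 − 1) = 500.0/5.6 = 89.286 mL/cmH2O.
τ = R × C = 6.521 × 0.08929 L/cmH2O = 0.5823 s.
Fraction remaining = e^(−Te/τ) = e^(−0.84/0.5823) = 0.2363.
Trapped volume = 500.0 × 0.2363 = 118.15 mL.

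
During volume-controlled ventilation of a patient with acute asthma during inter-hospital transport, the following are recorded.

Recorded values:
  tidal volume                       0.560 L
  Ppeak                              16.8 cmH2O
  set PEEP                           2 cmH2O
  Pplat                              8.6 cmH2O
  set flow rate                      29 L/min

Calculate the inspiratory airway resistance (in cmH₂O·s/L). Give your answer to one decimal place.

17.0

Flow: 29 L/min ÷ 60 = 0.4833 L/s.
Raw = (PIP − Pplat) / flow = (16.8 − 8.6) / 0.4833 = 8.2 / 0.4833 = 16.967 cmH2O·s/L.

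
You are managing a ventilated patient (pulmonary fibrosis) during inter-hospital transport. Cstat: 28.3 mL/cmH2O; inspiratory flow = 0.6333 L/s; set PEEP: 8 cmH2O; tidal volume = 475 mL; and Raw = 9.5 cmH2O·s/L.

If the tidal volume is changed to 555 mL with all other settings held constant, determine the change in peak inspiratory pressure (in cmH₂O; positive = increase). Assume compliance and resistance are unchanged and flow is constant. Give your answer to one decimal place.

2.8

PIP = Vt/C + R·V̇ + PEEP (constant-flow equation of motion).
Only the elastic term changes: ΔPIP = ΔVt / C = (555 − 475) / 28.3 = 2.827 cmH2O.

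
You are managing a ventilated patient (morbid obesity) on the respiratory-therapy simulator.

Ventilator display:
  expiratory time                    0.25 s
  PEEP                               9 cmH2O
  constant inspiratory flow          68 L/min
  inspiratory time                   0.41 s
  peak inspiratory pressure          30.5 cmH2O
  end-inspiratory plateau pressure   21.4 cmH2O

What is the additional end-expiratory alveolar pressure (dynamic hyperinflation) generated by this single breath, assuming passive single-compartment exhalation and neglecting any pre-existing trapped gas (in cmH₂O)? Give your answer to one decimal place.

5.4

Flow: 68 L/min ÷ 60 = 1.1333 L/s.
Vt = flow × Ti = 1.1333 L/s × 0.41 s × 1000 mL/L = 464.65 mL.
R = (PIP − Pplat)/V̇ = (30.5 − 21.4) / 1.1333 = 9.1/1.1333 = 8.03 cmH2O·s/L.
C = Vt/(Pplat − PEEP) = 464.65 / (21.4 − 9) = 464.65/12.4 = 37.472 mL/cmH2O.
τ = R × C = 8.03 × 0.03747 L/cmH2O = 0.3009 s.
Fraction remaining = e^(−Te/τ) = e^(−0.25/0.3009) = 0.4357; trapped volume = 464.65 × 0.4357 = 202.45 mL.
Additional alveolar pressure from trapping ≈ V_trapped / C = 202.45 / 37.472 = 5.403 cmH2O.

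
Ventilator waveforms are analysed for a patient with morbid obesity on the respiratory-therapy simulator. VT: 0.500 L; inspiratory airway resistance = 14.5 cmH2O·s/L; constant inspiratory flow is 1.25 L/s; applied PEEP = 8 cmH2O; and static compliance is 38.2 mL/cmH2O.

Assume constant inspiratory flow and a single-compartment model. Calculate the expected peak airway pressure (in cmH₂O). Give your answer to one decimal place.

39.2

Equation of motion (constant flow): PIP = Vt/C + R·V̇ + PEEP.
PIP = 500/38.2 + 14.5×1.25 + 8 = 13.089 + 18.125 + 8 = 39.214 cmH2O.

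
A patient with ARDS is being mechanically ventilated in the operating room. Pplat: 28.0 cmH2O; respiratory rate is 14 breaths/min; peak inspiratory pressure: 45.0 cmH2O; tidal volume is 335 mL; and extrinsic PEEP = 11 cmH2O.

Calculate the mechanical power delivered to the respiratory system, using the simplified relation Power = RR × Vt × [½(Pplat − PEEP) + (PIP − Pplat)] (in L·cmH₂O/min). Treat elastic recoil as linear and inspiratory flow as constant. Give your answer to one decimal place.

119.6

Per-breath work = Vt × [½(Pplat−PEEP) + (PIP−Pplat)] = 0.335 × [0.5×17.0 + 17.0] = 0.335 × 25.5 = 8.543 L·cmH2O.
Power = 14 × 8.543 = 119.6 L·cmH2O/min.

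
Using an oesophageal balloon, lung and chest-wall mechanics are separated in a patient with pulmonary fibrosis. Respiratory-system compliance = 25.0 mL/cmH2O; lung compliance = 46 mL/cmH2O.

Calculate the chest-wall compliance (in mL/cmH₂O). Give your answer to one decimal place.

54.8

1/Ccw = 1/Crs − 1/CL.
1/Ccw = 1/25.0 − 1/46 = 0.01826.
Ccw = 54.765 mL/cmH2O.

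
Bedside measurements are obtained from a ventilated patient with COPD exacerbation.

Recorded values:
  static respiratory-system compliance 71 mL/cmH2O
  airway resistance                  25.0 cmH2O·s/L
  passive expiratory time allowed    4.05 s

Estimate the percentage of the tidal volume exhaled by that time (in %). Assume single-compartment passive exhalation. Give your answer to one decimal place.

τ = R × C = 25.0 × 71 mL/cmH2O = 25.0 × 0.071 L/cmH2O = 1.775 s.
Passive exhalation: V(t)/V₀ = e^(−t/τ) = e^(−4.05/1.775) = 0.1021.
Fraction exhaled = 1 − 0.1021 = 0.8979 → 89.79%.

89.8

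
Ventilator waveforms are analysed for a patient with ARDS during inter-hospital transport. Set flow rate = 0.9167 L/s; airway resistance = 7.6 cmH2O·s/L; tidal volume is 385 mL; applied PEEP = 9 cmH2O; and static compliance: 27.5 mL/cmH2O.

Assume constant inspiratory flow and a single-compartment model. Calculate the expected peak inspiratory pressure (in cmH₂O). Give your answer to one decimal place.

Equation of motion (constant flow): PIP = Vt/C + R·V̇ + PEEP.
PIP = 385/27.5 + 7.6×0.9167 + 9 = 14.0 + 6.967 + 9 = 29.967 cmH2O.

30.0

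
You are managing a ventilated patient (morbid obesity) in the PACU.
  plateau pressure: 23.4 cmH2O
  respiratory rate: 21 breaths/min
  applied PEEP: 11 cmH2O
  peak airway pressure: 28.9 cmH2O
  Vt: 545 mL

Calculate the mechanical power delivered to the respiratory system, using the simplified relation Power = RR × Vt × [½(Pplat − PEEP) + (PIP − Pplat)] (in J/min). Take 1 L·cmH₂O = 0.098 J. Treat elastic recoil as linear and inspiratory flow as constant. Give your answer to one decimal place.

Per-breath work = Vt × [½(Pplat−PEEP) + (PIP−Pplat)] = 0.545 × [0.5×12.4 + 5.5] = 0.545 × 11.7 = 6.377 L·cmH2O.
Power = 21 × 6.377 = 133.92 L·cmH2O/min.
× 0.098 J/(L·cmH2O) → 13.124 J/min.

13.1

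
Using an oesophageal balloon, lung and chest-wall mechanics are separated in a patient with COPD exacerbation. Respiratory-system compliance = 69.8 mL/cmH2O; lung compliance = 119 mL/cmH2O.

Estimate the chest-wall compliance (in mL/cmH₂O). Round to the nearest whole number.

169

1/Ccw = 1/Crs − 1/CL.
1/Ccw = 1/69.8 − 1/119 = 0.005923.
Ccw = 168.83 mL/cmH2O.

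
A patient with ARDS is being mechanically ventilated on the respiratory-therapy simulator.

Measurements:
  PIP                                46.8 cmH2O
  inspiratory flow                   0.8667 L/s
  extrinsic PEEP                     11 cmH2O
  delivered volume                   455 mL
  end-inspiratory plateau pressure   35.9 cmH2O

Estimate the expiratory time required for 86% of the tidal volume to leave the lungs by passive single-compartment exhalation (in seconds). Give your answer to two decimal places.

0.45

R = (PIP − Pplat)/V̇ = (46.8 − 35.9) / 0.8667 = 10.9/0.8667 = 12.576 cmH2O·s/L.
C = Vt/(Pplat − PEEP) = 455.0 / (35.9 − 11) = 455.0/24.9 = 18.273 mL/cmH2O.
τ = R × C = 12.576 × 0.01827 L/cmH2O = 0.2298 s.
t = −τ·ln(1 − 0.86) = −0.2298·ln(0.14) = 0.4518 s.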